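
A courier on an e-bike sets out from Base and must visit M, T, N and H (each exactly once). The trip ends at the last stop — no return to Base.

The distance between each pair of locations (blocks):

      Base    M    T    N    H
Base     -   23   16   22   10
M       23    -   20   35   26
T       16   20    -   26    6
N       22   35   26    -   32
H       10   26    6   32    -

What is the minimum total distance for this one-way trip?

71 blocks — the minimum one-way total.

There are 4! = 24 possible orderings.
Base → M → T → N → H: 23+20+26+32 = 101
Base → M → T → H → N: 23+20+6+32 = 81
Base → M → N → T → H: 23+35+26+6 = 90
Base → M → N → H → T: 23+35+32+6 = 96
Base → M → H → T → N: 23+26+6+26 = 81
Base → M → H → N → T: 23+26+32+26 = 107
Base → T → M → N → H: 16+20+35+32 = 103
Base → T → M → H → N: 16+20+26+32 = 94
Base → T → N → M → H: 16+26+35+26 = 103
Base → T → N → H → M: 16+26+32+26 = 100
Base → T → H → M → N: 16+6+26+35 = 83
Base → T → H → N → M: 16+6+32+35 = 89
Base → N → M → T → H: 22+35+20+6 = 83
Base → N → M → H → T: 22+35+26+6 = 89
… (10 more)
Base → H → T → M → N: 10+6+20+35 = 71  ← best
The minimum is 71.
One shortest path: Base → H → T → M → N.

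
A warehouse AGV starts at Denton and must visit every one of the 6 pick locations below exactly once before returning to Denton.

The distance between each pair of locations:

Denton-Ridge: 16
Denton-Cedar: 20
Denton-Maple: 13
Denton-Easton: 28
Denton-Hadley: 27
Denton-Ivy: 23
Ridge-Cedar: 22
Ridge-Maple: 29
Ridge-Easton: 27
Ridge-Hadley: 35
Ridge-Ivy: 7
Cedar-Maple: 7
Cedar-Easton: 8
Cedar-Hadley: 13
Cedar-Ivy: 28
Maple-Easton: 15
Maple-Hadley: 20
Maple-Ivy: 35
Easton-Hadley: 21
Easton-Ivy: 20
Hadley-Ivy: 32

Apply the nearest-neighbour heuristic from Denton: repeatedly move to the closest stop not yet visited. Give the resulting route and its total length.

Denton → [Maple:13 / Ridge:16 / Cedar:20 / Ivy:23 / Hadley:27 / Easton:28] → Maple (13)
Maple → [Cedar:7 / Easton:15 / Hadley:20 / Ridge:29 / Ivy:35] → Cedar (7)
Cedar → [Easton:8 / Hadley:13 / Ridge:22 / Ivy:28] → Easton (8)
Easton → [Ivy:20 / Hadley:21 / Ridge:27] → Ivy (20)
Ivy → [Ridge:7 / Hadley:32] → Ridge (7)
Ridge → [Hadley:35] → Hadley (35)
Return Hadley→Denton: 27.
Total = 13 + 7 + 8 + 20 + 7 + 35 + 27 = 117.

Nearest-neighbour total = 117; route Denton → Maple → Cedar → Easton → Ivy → Ridge → Hadley → Denton.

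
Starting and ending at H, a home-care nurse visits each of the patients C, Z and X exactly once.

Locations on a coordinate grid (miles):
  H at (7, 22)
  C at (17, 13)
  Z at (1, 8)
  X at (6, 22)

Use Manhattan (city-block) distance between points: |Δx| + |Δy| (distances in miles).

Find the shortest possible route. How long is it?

Shortest round trip = 60 miles.

H → C → Z → X → H: 19+21+19+1 = 60
H → C → X → Z → H: 19+20+19+20 = 78
H → Z → C → X → H: 20+21+20+1 = 62
The minimum is 60.
One optimal route: H → C → Z → X → H (or its reverse).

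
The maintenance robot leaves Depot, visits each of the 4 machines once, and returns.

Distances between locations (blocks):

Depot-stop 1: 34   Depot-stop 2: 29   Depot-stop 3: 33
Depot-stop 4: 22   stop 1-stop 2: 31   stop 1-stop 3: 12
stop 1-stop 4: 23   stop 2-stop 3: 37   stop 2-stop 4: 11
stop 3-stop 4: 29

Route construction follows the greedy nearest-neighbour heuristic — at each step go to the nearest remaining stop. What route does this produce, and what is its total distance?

At Depot the remaining stops are stop 4 22, stop 2 29, stop 3 33, stop 1 34; go to stop 4.
At stop 4 the remaining stops are stop 2 11, stop 1 23, stop 3 29; go to stop 2.
At stop 2 the remaining stops are stop 1 31, stop 3 37; go to stop 1.
At stop 1 the remaining stops are stop 3 12; go to stop 3.
Return stop 3→Depot: 33.
Total = 22 + 11 + 31 + 12 + 33 = 109.

109 blocks along Depot → stop 4 → stop 2 → stop 1 → stop 3 → Depot.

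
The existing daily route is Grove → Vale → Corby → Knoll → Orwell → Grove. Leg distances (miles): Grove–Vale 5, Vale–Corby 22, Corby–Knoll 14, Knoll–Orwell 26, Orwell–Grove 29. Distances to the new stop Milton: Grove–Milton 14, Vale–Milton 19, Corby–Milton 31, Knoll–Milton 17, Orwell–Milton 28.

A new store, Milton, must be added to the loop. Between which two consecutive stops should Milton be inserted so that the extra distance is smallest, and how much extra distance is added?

Insertion cost between consecutive stops i–j is d(i,Milton) + d(Milton,j) − d(i,j):
  between Grove and Vale: 14 + 19 − 5 = 28
  between Vale and Corby: 19 + 31 − 22 = 28
  between Corby and Knoll: 31 + 17 − 14 = 34
  between Knoll and Orwell: 17 + 28 − 26 = 19
  between Orwell and Grove: 28 + 14 − 29 = 13
Cheapest insertion is between Orwell and Grove, adding 13.
New total = 96 + 13 = 109.

Adding 13 miles by placing Milton on the Orwell–Grove leg.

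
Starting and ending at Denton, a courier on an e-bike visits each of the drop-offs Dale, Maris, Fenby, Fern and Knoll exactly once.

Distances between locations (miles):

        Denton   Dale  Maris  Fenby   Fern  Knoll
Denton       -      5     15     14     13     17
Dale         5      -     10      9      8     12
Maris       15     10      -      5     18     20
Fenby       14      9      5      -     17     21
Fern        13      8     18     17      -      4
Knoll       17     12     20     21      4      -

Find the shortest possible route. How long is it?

56 miles — the shortest possible round trip.

There are 60 distinct closed tours to check (reversals are equivalent).
Denton - Dale - Maris - Fenby - Fern - Knoll - Denton: 5+10+5+17+4+17 = 58
Denton - Dale - Maris - Fenby - Knoll - Fern - Denton: 5+10+5+21+4+13 = 58
Denton - Dale - Maris - Fern - Fenby - Knoll - Denton: 5+10+18+17+21+17 = 88
Denton - Dale - Maris - Fern - Knoll - Fenby - Denton: 5+10+18+4+21+14 = 72
Denton - Dale - Maris - Knoll - Fenby - Fern - Denton: 5+10+20+21+17+13 = 86
Denton - Dale - Maris - Knoll - Fern - Fenby - Denton: 5+10+20+4+17+14 = 70
Denton - Dale - Fenby - Maris - Fern - Knoll - Denton: 5+9+5+18+4+17 = 58
Denton - Dale - Fenby - Maris - Knoll - Fern - Denton: 5+9+5+20+4+13 = 56
Denton - Dale - Fenby - Fern - Maris - Knoll - Denton: 5+9+17+18+20+17 = 86
Denton - Dale - Fenby - Fern - Knoll - Maris - Denton: 5+9+17+4+20+15 = 70
Denton - Dale - Fenby - Knoll - Maris - Fern - Denton: 5+9+21+20+18+13 = 86
Denton - Dale - Fenby - Knoll - Fern - Maris - Denton: 5+9+21+4+18+15 = 72
Denton - Dale - Fern - Maris - Fenby - Knoll - Denton: 5+8+18+5+21+17 = 74
Denton - Dale - Fern - Maris - Knoll - Fenby - Denton: 5+8+18+20+21+14 = 86
… (46 more)
The minimum is 56.
One optimal route: Denton → Dale → Fenby → Maris → Knoll → Fern → Denton (or its reverse).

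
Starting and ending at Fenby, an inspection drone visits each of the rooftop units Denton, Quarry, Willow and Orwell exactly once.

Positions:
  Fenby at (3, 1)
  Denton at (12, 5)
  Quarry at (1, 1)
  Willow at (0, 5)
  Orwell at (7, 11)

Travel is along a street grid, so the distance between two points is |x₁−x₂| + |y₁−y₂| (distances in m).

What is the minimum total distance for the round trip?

Fenby - Denton - Quarry - Willow - Orwell - Fenby: 13+15+5+13+14 = 60
Fenby - Denton - Quarry - Orwell - Willow - Fenby: 13+15+16+13+7 = 64
Fenby - Denton - Willow - Quarry - Orwell - Fenby: 13+12+5+16+14 = 60
Fenby - Denton - Willow - Orwell - Quarry - Fenby: 13+12+13+16+2 = 56
Fenby - Denton - Orwell - Quarry - Willow - Fenby: 13+11+16+5+7 = 52
Fenby - Denton - Orwell - Willow - Quarry - Fenby: 13+11+13+5+2 = 44
Fenby - Quarry - Denton - Willow - Orwell - Fenby: 2+15+12+13+14 = 56
Fenby - Quarry - Denton - Orwell - Willow - Fenby: 2+15+11+13+7 = 48
Fenby - Quarry - Willow - Denton - Orwell - Fenby: 2+5+12+11+14 = 44
Fenby - Quarry - Orwell - Denton - Willow - Fenby: 2+16+11+12+7 = 48
Fenby - Willow - Denton - Quarry - Orwell - Fenby: 7+12+15+16+14 = 64
Fenby - Willow - Quarry - Denton - Orwell - Fenby: 7+5+15+11+14 = 52
The minimum is 44.
One optimal route: Fenby → Denton → Orwell → Willow → Quarry → Fenby (or its reverse).

44 m — the shortest possible round trip.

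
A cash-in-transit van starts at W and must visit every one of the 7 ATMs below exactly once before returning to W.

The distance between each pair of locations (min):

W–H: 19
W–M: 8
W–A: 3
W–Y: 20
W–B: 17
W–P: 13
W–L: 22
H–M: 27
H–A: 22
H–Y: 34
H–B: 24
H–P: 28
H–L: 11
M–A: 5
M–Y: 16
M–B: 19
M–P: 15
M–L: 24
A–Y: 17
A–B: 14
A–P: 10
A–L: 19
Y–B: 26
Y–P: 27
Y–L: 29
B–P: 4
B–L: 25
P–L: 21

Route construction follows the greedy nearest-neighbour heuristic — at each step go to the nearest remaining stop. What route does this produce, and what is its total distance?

At W the remaining stops are A 3, M 8, P 13, B 17, H 19, Y 20, L 22; go to A.
At A the remaining stops are M 5, P 10, B 14, Y 17, L 19, H 22; go to M.
At M the remaining stops are P 15, Y 16, B 19, L 24, H 27; go to P.
At P the remaining stops are B 4, L 21, Y 27, H 28; go to B.
At B the remaining stops are H 24, L 25, Y 26; go to H.
At H the remaining stops are L 11, Y 34; go to L.
At L the remaining stops are Y 29; go to Y.
Return Y→W: 20.
Total = 3 + 5 + 15 + 4 + 24 + 11 + 29 + 20 = 111.

111 min along W → A → M → P → B → H → L → Y → W.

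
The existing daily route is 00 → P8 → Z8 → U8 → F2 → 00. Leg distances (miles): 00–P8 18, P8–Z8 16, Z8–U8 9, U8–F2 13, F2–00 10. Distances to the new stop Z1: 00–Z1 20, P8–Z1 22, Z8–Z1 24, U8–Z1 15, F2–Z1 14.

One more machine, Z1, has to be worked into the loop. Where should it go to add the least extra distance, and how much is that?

Insertion cost between consecutive stops i–j is d(i,Z1) + d(Z1,j) − d(i,j):
  between 00 and P8: 20 + 22 − 18 = 24
  between P8 and Z8: 22 + 24 − 16 = 30
  between Z8 and U8: 24 + 15 − 9 = 30
  between U8 and F2: 15 + 14 − 13 = 16
  between F2 and 00: 14 + 20 − 10 = 24
Cheapest insertion is between U8 and F2, adding 16.
New total = 66 + 16 = 82.

Minimum extra distance: 16 miles, inserting Z1 between U8 and F2.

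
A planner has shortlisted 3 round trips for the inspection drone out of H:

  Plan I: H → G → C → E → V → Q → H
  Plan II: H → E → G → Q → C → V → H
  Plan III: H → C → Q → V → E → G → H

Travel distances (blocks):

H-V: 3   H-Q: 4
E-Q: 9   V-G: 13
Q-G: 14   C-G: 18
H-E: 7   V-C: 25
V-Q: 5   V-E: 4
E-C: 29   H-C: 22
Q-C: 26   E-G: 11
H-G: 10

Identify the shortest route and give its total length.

Plan I: 10 + 18 + 29 + 4 + 5 + 4 = 70
Plan II: 7 + 11 + 14 + 26 + 25 + 3 = 86
Plan III: 22 + 26 + 5 + 4 + 11 + 10 = 78

Shortest is Plan I, total 70 blocks.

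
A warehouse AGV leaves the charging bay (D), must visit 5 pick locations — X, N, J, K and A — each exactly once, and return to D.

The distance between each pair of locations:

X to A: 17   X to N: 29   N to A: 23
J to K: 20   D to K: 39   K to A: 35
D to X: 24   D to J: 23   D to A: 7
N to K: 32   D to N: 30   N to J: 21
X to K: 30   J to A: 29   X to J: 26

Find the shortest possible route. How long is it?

With 5 stops there are 5!/2 = 60 distinct round trips (a route and its reverse cost the same).
D→X→N→J→K→A→D: 24+29+21+20+35+7 = 136
D→X→N→J→A→K→D: 24+29+21+29+35+39 = 177
D→X→N→K→J→A→D: 24+29+32+20+29+7 = 141
D→X→N→K→A→J→D: 24+29+32+35+29+23 = 172
D→X→N→A→J→K→D: 24+29+23+29+20+39 = 164
D→X→N→A→K→J→D: 24+29+23+35+20+23 = 154
D→X→J→N→K→A→D: 24+26+21+32+35+7 = 145
D→X→J→N→A→K→D: 24+26+21+23+35+39 = 168
D→X→J→K→N→A→D: 24+26+20+32+23+7 = 132
D→X→J→K→A→N→D: 24+26+20+35+23+30 = 158
D→X→J→A→N→K→D: 24+26+29+23+32+39 = 173
D→X→J→A→K→N→D: 24+26+29+35+32+30 = 176
D→X→K→N→J→A→D: 24+30+32+21+29+7 = 143
D→X→K→N→A→J→D: 24+30+32+23+29+23 = 161
… (46 more)
D→X→K→J→N→A→D: 24+30+20+21+23+7 = 125  ← best
The minimum is 125.
One optimal route: D → X → K → J → N → A → D (or its reverse).

125 — the shortest possible round trip.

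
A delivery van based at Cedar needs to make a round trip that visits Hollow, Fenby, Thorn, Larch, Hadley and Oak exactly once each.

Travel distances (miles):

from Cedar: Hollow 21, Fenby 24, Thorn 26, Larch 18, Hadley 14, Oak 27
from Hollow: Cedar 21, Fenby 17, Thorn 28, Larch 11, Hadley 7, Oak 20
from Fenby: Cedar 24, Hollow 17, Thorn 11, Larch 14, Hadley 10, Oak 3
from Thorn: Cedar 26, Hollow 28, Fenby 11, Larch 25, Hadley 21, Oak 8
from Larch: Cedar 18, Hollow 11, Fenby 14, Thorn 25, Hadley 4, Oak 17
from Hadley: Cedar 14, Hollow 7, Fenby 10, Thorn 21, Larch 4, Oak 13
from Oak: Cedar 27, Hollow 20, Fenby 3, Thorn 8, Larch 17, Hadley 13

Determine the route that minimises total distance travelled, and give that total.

With 6 stops there are 6!/2 = 360 distinct round trips (a route and its reverse cost the same).
Cedar - Hollow - Fenby - Thorn - Larch - Hadley - Oak - Cedar: 21+17+11+25+4+13+27 = 118
Cedar - Hollow - Fenby - Thorn - Larch - Oak - Hadley - Cedar: 21+17+11+25+17+13+14 = 118
Cedar - Hollow - Fenby - Thorn - Hadley - Larch - Oak - Cedar: 21+17+11+21+4+17+27 = 118
Cedar - Hollow - Fenby - Thorn - Hadley - Oak - Larch - Cedar: 21+17+11+21+13+17+18 = 118
Cedar - Hollow - Fenby - Thorn - Oak - Larch - Hadley - Cedar: 21+17+11+8+17+4+14 = 92
Cedar - Hollow - Fenby - Thorn - Oak - Hadley - Larch - Cedar: 21+17+11+8+13+4+18 = 92
Cedar - Hollow - Fenby - Larch - Thorn - Hadley - Oak - Cedar: 21+17+14+25+21+13+27 = 138
Cedar - Hollow - Fenby - Larch - Thorn - Oak - Hadley - Cedar: 21+17+14+25+8+13+14 = 112
… (352 more)
Cedar - Hollow - Larch - Hadley - Fenby - Oak - Thorn - Cedar: 21+11+4+10+3+8+26 = 83  ← best
The minimum is 83.
One optimal route: Cedar → Hollow → Larch → Hadley → Fenby → Oak → Thorn → Cedar (or its reverse).

Minimum total distance: 83 miles.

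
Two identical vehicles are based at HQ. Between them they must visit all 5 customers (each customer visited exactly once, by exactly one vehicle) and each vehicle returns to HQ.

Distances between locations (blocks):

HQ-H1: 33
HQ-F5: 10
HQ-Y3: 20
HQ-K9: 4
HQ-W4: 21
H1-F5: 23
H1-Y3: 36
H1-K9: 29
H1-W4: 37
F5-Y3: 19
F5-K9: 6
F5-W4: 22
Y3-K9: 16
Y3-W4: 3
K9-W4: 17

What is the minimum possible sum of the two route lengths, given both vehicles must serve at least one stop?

Try each way of splitting the stops between the two vehicles (each non-empty) and, for each split, find the best tour for each vehicle:
  {H1} + {F5, Y3, K9, W4}: 66 + 53 = 119
  {F5} + {H1, Y3, K9, W4}: 20 + 93 = 113
  {H1, F5} + {Y3, K9, W4}: 66 + 44 = 110
  {Y3} + {H1, F5, K9, W4}: 40 + 91 = 131
  {H1, Y3} + {F5, K9, W4}: 89 + 53 = 142
  {F5, Y3} + {H1, K9, W4}: 49 + 91 = 140
  … (15 splits in total)
  {K9} + {H1, F5, Y3, W4}: 8 + 93 = 101  ← best
Best: vehicle 1 HQ → K9 → HQ = 8; vehicle 2 HQ → F5 → H1 → Y3 → W4 → HQ = 93; combined 101.

101 blocks — the smallest possible combined total.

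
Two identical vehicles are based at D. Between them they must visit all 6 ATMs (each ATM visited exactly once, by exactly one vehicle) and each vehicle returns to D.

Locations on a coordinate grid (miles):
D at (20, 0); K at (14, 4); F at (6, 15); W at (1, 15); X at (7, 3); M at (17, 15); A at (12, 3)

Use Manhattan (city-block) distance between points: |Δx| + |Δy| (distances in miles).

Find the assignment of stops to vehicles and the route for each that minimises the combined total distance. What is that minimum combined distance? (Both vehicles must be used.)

Check every non-empty split of the stops between the two vehicles; for each half take its own optimal tour:
  {K} + {F, W, X, M, A}: 20 + 68 = 88
  {F} + {K, W, X, M, A}: 58 + 70 = 128
  {K, F} + {W, X, M, A}: 58 + 68 = 126
  {W} + {K, F, X, M, A}: 68 + 60 = 128
  {K, W} + {F, X, M, A}: 68 + 58 = 126
  {F, W} + {K, X, M, A}: 68 + 56 = 124
  … (31 splits in total)
Best: vehicle 1 D → K → D = 20; vehicle 2 D → M → F → W → X → A → D = 68; combined 88.

88 miles — the smallest possible combined total.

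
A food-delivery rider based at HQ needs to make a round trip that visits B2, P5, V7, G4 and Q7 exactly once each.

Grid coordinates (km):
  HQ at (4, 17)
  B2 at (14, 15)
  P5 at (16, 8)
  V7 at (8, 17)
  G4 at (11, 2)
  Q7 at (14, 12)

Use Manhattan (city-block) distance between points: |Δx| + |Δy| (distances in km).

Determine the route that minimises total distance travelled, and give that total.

Shortest round trip = 54 km.

With 5 stops there are 5!/2 = 60 distinct round trips (a route and its reverse cost the same).
HQ-B2-P5-V7-G4-Q7-HQ: 12+9+17+18+13+15 = 84
HQ-B2-P5-V7-Q7-G4-HQ: 12+9+17+11+13+22 = 84
HQ-B2-P5-G4-V7-Q7-HQ: 12+9+11+18+11+15 = 76
HQ-B2-P5-G4-Q7-V7-HQ: 12+9+11+13+11+4 = 60
HQ-B2-P5-Q7-V7-G4-HQ: 12+9+6+11+18+22 = 78
HQ-B2-P5-Q7-G4-V7-HQ: 12+9+6+13+18+4 = 62
HQ-B2-V7-P5-G4-Q7-HQ: 12+8+17+11+13+15 = 76
HQ-B2-V7-P5-Q7-G4-HQ: 12+8+17+6+13+22 = 78
HQ-B2-V7-G4-P5-Q7-HQ: 12+8+18+11+6+15 = 70
HQ-B2-V7-G4-Q7-P5-HQ: 12+8+18+13+6+21 = 78
HQ-B2-V7-Q7-P5-G4-HQ: 12+8+11+6+11+22 = 70
HQ-B2-V7-Q7-G4-P5-HQ: 12+8+11+13+11+21 = 76
HQ-B2-G4-P5-V7-Q7-HQ: 12+16+11+17+11+15 = 82
HQ-B2-G4-P5-Q7-V7-HQ: 12+16+11+6+11+4 = 60
… (46 more)
HQ-B2-Q7-P5-G4-V7-HQ: 12+3+6+11+18+4 = 54  ← best
The minimum is 54.
One optimal route: HQ → B2 → Q7 → P5 → G4 → V7 → HQ (or its reverse).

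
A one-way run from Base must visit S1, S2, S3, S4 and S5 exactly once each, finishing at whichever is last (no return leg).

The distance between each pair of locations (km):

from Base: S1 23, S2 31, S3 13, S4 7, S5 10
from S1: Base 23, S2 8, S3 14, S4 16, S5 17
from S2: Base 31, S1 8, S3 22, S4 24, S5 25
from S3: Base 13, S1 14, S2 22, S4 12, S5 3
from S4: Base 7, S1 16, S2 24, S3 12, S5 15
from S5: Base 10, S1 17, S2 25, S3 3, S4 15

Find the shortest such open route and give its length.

There are 5! = 120 possible orderings.
Base - S1 - S2 - S3 - S4 - S5: 23+8+22+12+15 = 80
Base - S1 - S2 - S3 - S5 - S4: 23+8+22+3+15 = 71
Base - S1 - S2 - S4 - S3 - S5: 23+8+24+12+3 = 70
Base - S1 - S2 - S4 - S5 - S3: 23+8+24+15+3 = 73
Base - S1 - S2 - S5 - S3 - S4: 23+8+25+3+12 = 71
Base - S1 - S2 - S5 - S4 - S3: 23+8+25+15+12 = 83
Base - S1 - S3 - S2 - S4 - S5: 23+14+22+24+15 = 98
Base - S1 - S3 - S2 - S5 - S4: 23+14+22+25+15 = 99
Base - S1 - S3 - S4 - S2 - S5: 23+14+12+24+25 = 98
Base - S1 - S3 - S4 - S5 - S2: 23+14+12+15+25 = 89
Base - S1 - S3 - S5 - S2 - S4: 23+14+3+25+24 = 89
Base - S1 - S3 - S5 - S4 - S2: 23+14+3+15+24 = 79
Base - S1 - S4 - S2 - S3 - S5: 23+16+24+22+3 = 88
Base - S1 - S4 - S2 - S5 - S3: 23+16+24+25+3 = 91
… (106 more)
Base - S4 - S3 - S5 - S1 - S2: 7+12+3+17+8 = 47  ← best
The minimum is 47.
One shortest path: Base → S4 → S3 → S5 → S1 → S2.

47 km — the minimum one-way total.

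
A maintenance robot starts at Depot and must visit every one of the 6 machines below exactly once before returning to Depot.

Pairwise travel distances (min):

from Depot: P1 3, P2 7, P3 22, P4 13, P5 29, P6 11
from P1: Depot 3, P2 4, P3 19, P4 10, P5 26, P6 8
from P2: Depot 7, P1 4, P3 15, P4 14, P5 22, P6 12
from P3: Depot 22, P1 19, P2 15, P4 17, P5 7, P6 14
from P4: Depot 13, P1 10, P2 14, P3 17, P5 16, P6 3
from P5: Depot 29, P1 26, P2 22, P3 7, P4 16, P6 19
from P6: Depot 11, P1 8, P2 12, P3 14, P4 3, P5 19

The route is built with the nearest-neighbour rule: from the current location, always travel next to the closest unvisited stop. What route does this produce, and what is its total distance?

From Depot: distances to unvisited — P1=3, P2=7, P6=11, P4=13, P3=22, P5=29. Nearest is P1 (3).
From P1: distances to unvisited — P2=4, P6=8, P4=10, P3=19, P5=26. Nearest is P2 (4).
From P2: distances to unvisited — P6=12, P4=14, P3=15, P5=22. Nearest is P6 (12).
From P6: distances to unvisited — P4=3, P3=14, P5=19. Nearest is P4 (3).
From P4: distances to unvisited — P5=16, P3=17. Nearest is P5 (16).
From P5: distances to unvisited — P3=7. Nearest is P3 (7).
Return P3→Depot: 22.
Total = 3 + 4 + 12 + 3 + 16 + 7 + 22 = 67.

Nearest-neighbour total = 67 min; route Depot → P1 → P2 → P6 → P4 → P5 → P3 → Depot.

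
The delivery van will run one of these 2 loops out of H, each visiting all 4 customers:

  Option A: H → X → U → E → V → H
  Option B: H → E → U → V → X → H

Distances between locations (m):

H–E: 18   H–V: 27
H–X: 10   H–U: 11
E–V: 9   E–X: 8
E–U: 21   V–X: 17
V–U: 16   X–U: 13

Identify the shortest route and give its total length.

Shortest is Option A, total 80 m.

Option A: 10 + 13 + 21 + 9 + 27 = 80
Option B: 18 + 21 + 16 + 17 + 10 = 82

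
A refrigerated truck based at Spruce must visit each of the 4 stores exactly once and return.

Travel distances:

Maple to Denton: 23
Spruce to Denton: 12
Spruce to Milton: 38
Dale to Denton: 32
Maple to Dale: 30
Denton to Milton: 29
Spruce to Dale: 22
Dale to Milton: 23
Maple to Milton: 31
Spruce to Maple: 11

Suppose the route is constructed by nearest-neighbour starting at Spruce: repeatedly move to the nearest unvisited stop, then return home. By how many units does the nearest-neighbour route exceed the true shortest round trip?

From Spruce: Maple=11, Denton=12, Dale=22, Milton=38 → choose Maple (11).
From Maple: Denton=23, Dale=30, Milton=31 → choose Denton (23).
From Denton: Milton=29, Dale=32 → choose Milton (29).
From Milton: Dale=23 → choose Dale (23).
NN route Spruce → Maple → Denton → Milton → Dale → Spruce costs 108.
Optimal: Spruce → Maple → Dale → Milton → Denton → Spruce costs 105 (by enumerating all 12 distinct tours).
Excess = 108 − 105 = 3.

The nearest-neighbour route is 3 longer than optimal.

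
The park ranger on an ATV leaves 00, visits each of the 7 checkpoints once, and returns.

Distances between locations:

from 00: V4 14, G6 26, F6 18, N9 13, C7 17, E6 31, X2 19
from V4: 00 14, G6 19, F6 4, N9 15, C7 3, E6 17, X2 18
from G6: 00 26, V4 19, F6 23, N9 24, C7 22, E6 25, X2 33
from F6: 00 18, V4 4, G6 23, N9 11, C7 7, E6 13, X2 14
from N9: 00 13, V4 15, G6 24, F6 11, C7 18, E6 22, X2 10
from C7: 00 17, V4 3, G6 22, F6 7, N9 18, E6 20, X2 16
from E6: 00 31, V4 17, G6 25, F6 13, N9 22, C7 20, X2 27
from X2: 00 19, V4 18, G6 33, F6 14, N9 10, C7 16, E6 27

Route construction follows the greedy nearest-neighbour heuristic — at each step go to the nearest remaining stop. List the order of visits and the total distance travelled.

From 00: distances to unvisited — N9=13, V4=14, C7=17, F6=18, X2=19, G6=26, E6=31. Nearest is N9 (13).
From N9: distances to unvisited — X2=10, F6=11, V4=15, C7=18, E6=22, G6=24. Nearest is X2 (10).
From X2: distances to unvisited — F6=14, C7=16, V4=18, E6=27, G6=33. Nearest is F6 (14).
From F6: distances to unvisited — V4=4, C7=7, E6=13, G6=23. Nearest is V4 (4).
From V4: distances to unvisited — C7=3, E6=17, G6=19. Nearest is C7 (3).
From C7: distances to unvisited — E6=20, G6=22. Nearest is E6 (20).
From E6: distances to unvisited — G6=25. Nearest is G6 (25).
Return G6→00: 26.
Total = 13 + 10 + 14 + 4 + 3 + 20 + 25 + 26 = 115.

115 along 00 → N9 → X2 → F6 → V4 → C7 → E6 → G6 → 00.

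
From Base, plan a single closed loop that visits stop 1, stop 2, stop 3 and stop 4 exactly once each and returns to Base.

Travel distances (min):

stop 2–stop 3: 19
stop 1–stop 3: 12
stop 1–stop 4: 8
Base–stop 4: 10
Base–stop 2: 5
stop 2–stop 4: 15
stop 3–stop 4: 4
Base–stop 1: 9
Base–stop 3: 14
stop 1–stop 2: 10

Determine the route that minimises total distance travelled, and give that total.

Base → stop 1 → stop 2 → stop 3 → stop 4 → Base: 9+10+19+4+10 = 52
Base → stop 1 → stop 2 → stop 4 → stop 3 → Base: 9+10+15+4+14 = 52
Base → stop 1 → stop 3 → stop 2 → stop 4 → Base: 9+12+19+15+10 = 65
Base → stop 1 → stop 3 → stop 4 → stop 2 → Base: 9+12+4+15+5 = 45
Base → stop 1 → stop 4 → stop 2 → stop 3 → Base: 9+8+15+19+14 = 65
Base → stop 1 → stop 4 → stop 3 → stop 2 → Base: 9+8+4+19+5 = 45
Base → stop 2 → stop 1 → stop 3 → stop 4 → Base: 5+10+12+4+10 = 41
Base → stop 2 → stop 1 → stop 4 → stop 3 → Base: 5+10+8+4+14 = 41
Base → stop 2 → stop 3 → stop 1 → stop 4 → Base: 5+19+12+8+10 = 54
Base → stop 2 → stop 4 → stop 1 → stop 3 → Base: 5+15+8+12+14 = 54
Base → stop 3 → stop 1 → stop 2 → stop 4 → Base: 14+12+10+15+10 = 61
Base → stop 3 → stop 2 → stop 1 → stop 4 → Base: 14+19+10+8+10 = 61
The minimum is 41.
One optimal route: Base → stop 2 → stop 1 → stop 3 → stop 4 → Base (or its reverse).

Minimum total distance: 41 min.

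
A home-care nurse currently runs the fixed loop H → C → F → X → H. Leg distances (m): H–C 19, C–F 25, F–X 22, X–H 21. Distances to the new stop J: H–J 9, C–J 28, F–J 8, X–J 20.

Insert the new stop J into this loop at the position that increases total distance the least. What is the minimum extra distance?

Insertion cost between consecutive stops i–j is d(i,J) + d(J,j) − d(i,j):
  between H and C: 9 + 28 − 19 = 18
  between C and F: 28 + 8 − 25 = 11
  between F and X: 8 + 20 − 22 = 6
  between X and H: 20 + 9 − 21 = 8
Cheapest insertion is between F and X, adding 6.
New total = 87 + 6 = 93.

Minimum extra distance: 6 m, inserting J between F and X.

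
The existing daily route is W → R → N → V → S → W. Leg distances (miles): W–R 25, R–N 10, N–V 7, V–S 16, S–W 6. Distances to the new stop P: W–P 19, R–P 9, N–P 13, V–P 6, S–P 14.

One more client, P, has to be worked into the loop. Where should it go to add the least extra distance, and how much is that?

Adding 3 miles by placing P on the W–R leg.

Insertion cost between consecutive stops i–j is d(i,P) + d(P,j) − d(i,j):
  between W and R: 19 + 9 − 25 = 3
  between R and N: 9 + 13 − 10 = 12
  between N and V: 13 + 6 − 7 = 12
  between V and S: 6 + 14 − 16 = 4
  between S and W: 14 + 19 − 6 = 27
Cheapest insertion is between W and R, adding 3.
New total = 64 + 3 = 67.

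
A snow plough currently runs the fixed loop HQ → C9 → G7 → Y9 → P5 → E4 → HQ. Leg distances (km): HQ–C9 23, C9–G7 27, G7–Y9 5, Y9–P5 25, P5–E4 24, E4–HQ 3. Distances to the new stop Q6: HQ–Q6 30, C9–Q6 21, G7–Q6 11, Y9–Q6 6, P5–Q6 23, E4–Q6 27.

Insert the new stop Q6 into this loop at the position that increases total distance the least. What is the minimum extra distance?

Insertion cost between consecutive stops i–j is d(i,Q6) + d(Q6,j) − d(i,j):
  between HQ and C9: 30 + 21 − 23 = 28
  between C9 and G7: 21 + 11 − 27 = 5
  between G7 and Y9: 11 + 6 − 5 = 12
  between Y9 and P5: 6 + 23 − 25 = 4
  between P5 and E4: 23 + 27 − 24 = 26
  between E4 and HQ: 27 + 30 − 3 = 54
Cheapest insertion is between Y9 and P5, adding 4.
New total = 107 + 4 = 111.

+4 km — insert Q6 between Y9 and P5.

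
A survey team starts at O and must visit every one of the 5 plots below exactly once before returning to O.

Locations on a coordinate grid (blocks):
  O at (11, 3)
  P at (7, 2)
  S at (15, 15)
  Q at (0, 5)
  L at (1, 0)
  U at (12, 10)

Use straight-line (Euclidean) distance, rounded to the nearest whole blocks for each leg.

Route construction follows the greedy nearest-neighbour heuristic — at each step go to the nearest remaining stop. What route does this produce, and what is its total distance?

Nearest-neighbour total = 47 blocks; route O → P → L → Q → U → S → O.

O → [P:4 / U:7 / L:10 / Q:11 / S:13] → P (4)
P → [L:6 / Q:8 / U:9 / S:15] → L (6)
L → [Q:5 / U:15 / S:21] → Q (5)
Q → [U:13 / S:18] → U (13)
U → [S:6] → S (6)
Return S→O: 13.
Total = 4 + 6 + 5 + 13 + 6 + 13 = 47.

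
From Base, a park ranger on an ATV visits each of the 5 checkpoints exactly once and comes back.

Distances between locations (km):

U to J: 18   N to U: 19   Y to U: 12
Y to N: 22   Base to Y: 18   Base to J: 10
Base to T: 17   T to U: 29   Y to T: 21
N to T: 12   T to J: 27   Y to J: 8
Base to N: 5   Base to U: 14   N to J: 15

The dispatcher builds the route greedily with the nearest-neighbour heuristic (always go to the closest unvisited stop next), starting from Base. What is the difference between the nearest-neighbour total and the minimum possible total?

The nearest-neighbour route is 2 km longer than optimal.

From Base: N=5, J=10, U=14, T=17, Y=18 → choose N (5).
From N: T=12, J=15, U=19, Y=22 → choose T (12).
From T: Y=21, J=27, U=29 → choose Y (21).
From Y: J=8, U=12 → choose J (8).
From J: U=18 → choose U (18).
NN route Base → N → T → Y → J → U → Base costs 78.
Optimal: Base → N → T → U → Y → J → Base costs 76 (by enumerating all 60 distinct tours).
Excess = 78 − 76 = 2.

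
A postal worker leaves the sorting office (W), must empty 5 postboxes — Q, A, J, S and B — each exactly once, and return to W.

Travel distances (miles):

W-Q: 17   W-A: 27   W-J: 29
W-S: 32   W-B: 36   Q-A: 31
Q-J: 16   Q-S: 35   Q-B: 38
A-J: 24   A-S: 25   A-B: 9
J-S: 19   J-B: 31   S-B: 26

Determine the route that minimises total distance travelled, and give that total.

W-Q-A-J-S-B-W: 17+31+24+19+26+36 = 153
W-Q-A-J-B-S-W: 17+31+24+31+26+32 = 161
W-Q-A-S-J-B-W: 17+31+25+19+31+36 = 159
W-Q-A-S-B-J-W: 17+31+25+26+31+29 = 159
W-Q-A-B-J-S-W: 17+31+9+31+19+32 = 139
W-Q-A-B-S-J-W: 17+31+9+26+19+29 = 131
W-Q-J-A-S-B-W: 17+16+24+25+26+36 = 144
W-Q-J-A-B-S-W: 17+16+24+9+26+32 = 124
W-Q-J-S-A-B-W: 17+16+19+25+9+36 = 122
W-Q-J-S-B-A-W: 17+16+19+26+9+27 = 114
W-Q-J-B-A-S-W: 17+16+31+9+25+32 = 130
W-Q-J-B-S-A-W: 17+16+31+26+25+27 = 142
W-Q-S-A-J-B-W: 17+35+25+24+31+36 = 168
W-Q-S-A-B-J-W: 17+35+25+9+31+29 = 146
… (46 more)
The minimum is 114.
One optimal route: W → Q → J → S → B → A → W (or its reverse).

114 miles — the shortest possible round trip.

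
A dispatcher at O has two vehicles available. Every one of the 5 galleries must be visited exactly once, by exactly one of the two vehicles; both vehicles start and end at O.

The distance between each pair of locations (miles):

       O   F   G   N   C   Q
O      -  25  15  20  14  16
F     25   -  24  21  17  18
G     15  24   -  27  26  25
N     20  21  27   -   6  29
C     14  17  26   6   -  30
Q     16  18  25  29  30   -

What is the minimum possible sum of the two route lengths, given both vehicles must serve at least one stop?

Minimum combined distance: 105 miles.

There are 2^4 − 1 = 15 ways to divide the 5 stops into two non-empty groups. For each, the best each vehicle can do is its own shortest tour through its group:
  {F} + {G, N, C, Q}: 50 + 88 = 138
  {G} + {F, N, C, Q}: 30 + 75 = 105
  {F, G} + {N, C, Q}: 64 + 65 = 129
  {N} + {F, G, C, Q}: 40 + 89 = 129
  {F, N} + {G, C, Q}: 66 + 81 = 147
  {G, N} + {F, C, Q}: 62 + 65 = 127
  … (15 splits in total)
Best: vehicle 1 O → G → O = 30; vehicle 2 O → C → N → F → Q → O = 75; combined 105.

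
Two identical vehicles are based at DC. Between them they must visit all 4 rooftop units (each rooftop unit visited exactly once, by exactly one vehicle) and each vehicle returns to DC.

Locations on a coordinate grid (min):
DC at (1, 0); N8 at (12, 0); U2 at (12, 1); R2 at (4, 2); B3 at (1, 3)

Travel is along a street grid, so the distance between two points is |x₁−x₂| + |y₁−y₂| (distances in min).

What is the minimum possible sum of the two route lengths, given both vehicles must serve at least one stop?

There are 2^3 − 1 = 7 ways to divide the 4 stops into two non-empty groups. For each, the best each vehicle can do is its own shortest tour through its group:
  {N8} + {U2, R2, B3}: 22 + 28 = 50
  {U2} + {N8, R2, B3}: 24 + 28 = 52
  {N8, U2} + {R2, B3}: 24 + 12 = 36
  {R2} + {N8, U2, B3}: 10 + 28 = 38
  {N8, R2} + {U2, B3}: 26 + 28 = 54
  {U2, R2} + {N8, B3}: 26 + 28 = 54
  … (7 splits in total)
  {N8, U2, R2} + {B3}: 26 + 6 = 32  ← best
Best: vehicle 1 DC → N8 → U2 → R2 → DC = 26; vehicle 2 DC → B3 → DC = 6; combined 32.

Minimum combined distance: 32 min.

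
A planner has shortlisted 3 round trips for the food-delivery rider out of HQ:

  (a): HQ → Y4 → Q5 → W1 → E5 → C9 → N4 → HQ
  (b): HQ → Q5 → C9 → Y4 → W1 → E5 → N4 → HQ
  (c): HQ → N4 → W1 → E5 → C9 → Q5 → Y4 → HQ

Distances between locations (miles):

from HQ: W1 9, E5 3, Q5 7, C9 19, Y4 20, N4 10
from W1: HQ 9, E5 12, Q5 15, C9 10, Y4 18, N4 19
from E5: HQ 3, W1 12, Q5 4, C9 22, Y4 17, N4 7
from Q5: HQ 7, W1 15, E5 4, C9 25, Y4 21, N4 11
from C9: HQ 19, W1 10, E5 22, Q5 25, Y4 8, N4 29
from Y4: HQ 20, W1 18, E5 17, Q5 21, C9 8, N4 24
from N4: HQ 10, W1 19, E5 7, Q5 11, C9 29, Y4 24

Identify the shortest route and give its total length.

(a): 20 + 21 + 15 + 12 + 22 + 29 + 10 = 129
(b): 7 + 25 + 8 + 18 + 12 + 7 + 10 = 87
(c): 10 + 19 + 12 + 22 + 25 + 21 + 20 = 129

87 miles — (b) is the shortest.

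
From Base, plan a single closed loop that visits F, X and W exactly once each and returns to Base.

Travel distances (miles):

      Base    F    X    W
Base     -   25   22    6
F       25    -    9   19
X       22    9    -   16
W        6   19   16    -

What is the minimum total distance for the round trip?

There are 3 distinct closed tours to check (reversals are equivalent).
Base-F-X-W-Base: 25+9+16+6 = 56
Base-F-W-X-Base: 25+19+16+22 = 82
Base-X-F-W-Base: 22+9+19+6 = 56
The minimum is 56.
One optimal route: Base → F → X → W → Base (or its reverse).

56 miles — the shortest possible round trip.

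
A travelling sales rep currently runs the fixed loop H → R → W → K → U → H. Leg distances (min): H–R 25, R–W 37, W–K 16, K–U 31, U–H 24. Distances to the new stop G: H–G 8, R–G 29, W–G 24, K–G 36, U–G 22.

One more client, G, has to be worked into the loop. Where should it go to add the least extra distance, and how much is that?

Insertion cost between consecutive stops i–j is d(i,G) + d(G,j) − d(i,j):
  between H and R: 8 + 29 − 25 = 12
  between R and W: 29 + 24 − 37 = 16
  between W and K: 24 + 36 − 16 = 44
  between K and U: 36 + 22 − 31 = 27
  between U and H: 22 + 8 − 24 = 6
Cheapest insertion is between U and H, adding 6.
New total = 133 + 6 = 139.

Adding 6 min by placing G on the U–H leg.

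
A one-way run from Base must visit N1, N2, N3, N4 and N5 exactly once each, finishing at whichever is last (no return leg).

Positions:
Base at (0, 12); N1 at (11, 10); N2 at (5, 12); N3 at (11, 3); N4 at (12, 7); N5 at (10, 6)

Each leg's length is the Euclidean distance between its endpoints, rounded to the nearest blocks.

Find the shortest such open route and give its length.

There are 5! = 120 possible orderings.
Base→N1→N2→N3→N4→N5: 11+6+11+4+2 = 34
Base→N1→N2→N3→N5→N4: 11+6+11+3+2 = 33
Base→N1→N2→N4→N3→N5: 11+6+9+4+3 = 33
Base→N1→N2→N4→N5→N3: 11+6+9+2+3 = 31
Base→N1→N2→N5→N3→N4: 11+6+8+3+4 = 32
Base→N1→N2→N5→N4→N3: 11+6+8+2+4 = 31
Base→N1→N3→N2→N4→N5: 11+7+11+9+2 = 40
Base→N1→N3→N2→N5→N4: 11+7+11+8+2 = 39
Base→N1→N3→N4→N2→N5: 11+7+4+9+8 = 39
Base→N1→N3→N4→N5→N2: 11+7+4+2+8 = 32
Base→N1→N3→N5→N2→N4: 11+7+3+8+9 = 38
Base→N1→N3→N5→N4→N2: 11+7+3+2+9 = 32
Base→N1→N4→N2→N3→N5: 11+3+9+11+3 = 37
Base→N1→N4→N2→N5→N3: 11+3+9+8+3 = 34
… (106 more)
Base→N2→N1→N4→N5→N3: 5+6+3+2+3 = 19  ← best
The minimum is 19.
One shortest path: Base → N2 → N1 → N4 → N5 → N3.

19 blocks — the minimum one-way total.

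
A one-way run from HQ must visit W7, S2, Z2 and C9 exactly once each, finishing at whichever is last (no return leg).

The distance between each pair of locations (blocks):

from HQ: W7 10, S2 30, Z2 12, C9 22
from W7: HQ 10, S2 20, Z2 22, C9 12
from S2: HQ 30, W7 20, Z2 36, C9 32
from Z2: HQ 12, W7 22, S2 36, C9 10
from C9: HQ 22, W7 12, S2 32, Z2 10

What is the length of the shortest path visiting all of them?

54 blocks — the minimum one-way total.

There are 4! = 24 possible orderings.
HQ→W7→S2→Z2→C9: 10+20+36+10 = 76
HQ→W7→S2→C9→Z2: 10+20+32+10 = 72
HQ→W7→Z2→S2→C9: 10+22+36+32 = 100
HQ→W7→Z2→C9→S2: 10+22+10+32 = 74
HQ→W7→C9→S2→Z2: 10+12+32+36 = 90
HQ→W7→C9→Z2→S2: 10+12+10+36 = 68
HQ→S2→W7→Z2→C9: 30+20+22+10 = 82
HQ→S2→W7→C9→Z2: 30+20+12+10 = 72
HQ→S2→Z2→W7→C9: 30+36+22+12 = 100
HQ→S2→Z2→C9→W7: 30+36+10+12 = 88
HQ→S2→C9→W7→Z2: 30+32+12+22 = 96
HQ→S2→C9→Z2→W7: 30+32+10+22 = 94
HQ→Z2→W7→S2→C9: 12+22+20+32 = 86
HQ→Z2→W7→C9→S2: 12+22+12+32 = 78
… (10 more)
HQ→Z2→C9→W7→S2: 12+10+12+20 = 54  ← best
The minimum is 54.
One shortest path: HQ → Z2 → C9 → W7 → S2.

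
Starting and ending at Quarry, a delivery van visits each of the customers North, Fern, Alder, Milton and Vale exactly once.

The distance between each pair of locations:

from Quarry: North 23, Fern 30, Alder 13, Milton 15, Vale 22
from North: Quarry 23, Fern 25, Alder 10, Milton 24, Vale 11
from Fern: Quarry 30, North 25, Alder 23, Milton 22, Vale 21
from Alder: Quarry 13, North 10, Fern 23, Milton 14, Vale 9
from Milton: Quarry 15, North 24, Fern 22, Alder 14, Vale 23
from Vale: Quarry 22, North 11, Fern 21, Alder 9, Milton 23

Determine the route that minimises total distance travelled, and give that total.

There are 60 distinct closed tours to check (reversals are equivalent).
Quarry - North - Fern - Alder - Milton - Vale - Quarry: 23+25+23+14+23+22 = 130
Quarry - North - Fern - Alder - Vale - Milton - Quarry: 23+25+23+9+23+15 = 118
Quarry - North - Fern - Milton - Alder - Vale - Quarry: 23+25+22+14+9+22 = 115
Quarry - North - Fern - Milton - Vale - Alder - Quarry: 23+25+22+23+9+13 = 115
Quarry - North - Fern - Vale - Alder - Milton - Quarry: 23+25+21+9+14+15 = 107
Quarry - North - Fern - Vale - Milton - Alder - Quarry: 23+25+21+23+14+13 = 119
Quarry - North - Alder - Fern - Milton - Vale - Quarry: 23+10+23+22+23+22 = 123
Quarry - North - Alder - Fern - Vale - Milton - Quarry: 23+10+23+21+23+15 = 115
Quarry - North - Alder - Milton - Fern - Vale - Quarry: 23+10+14+22+21+22 = 112
Quarry - North - Alder - Milton - Vale - Fern - Quarry: 23+10+14+23+21+30 = 121
Quarry - North - Alder - Vale - Fern - Milton - Quarry: 23+10+9+21+22+15 = 100
Quarry - North - Alder - Vale - Milton - Fern - Quarry: 23+10+9+23+22+30 = 117
Quarry - North - Milton - Fern - Alder - Vale - Quarry: 23+24+22+23+9+22 = 123
Quarry - North - Milton - Fern - Vale - Alder - Quarry: 23+24+22+21+9+13 = 112
… (46 more)
Quarry - Alder - North - Vale - Fern - Milton - Quarry: 13+10+11+21+22+15 = 92  ← best
The minimum is 92.
One optimal route: Quarry → Alder → North → Vale → Fern → Milton → Quarry (or its reverse).

92 — the shortest possible round trip.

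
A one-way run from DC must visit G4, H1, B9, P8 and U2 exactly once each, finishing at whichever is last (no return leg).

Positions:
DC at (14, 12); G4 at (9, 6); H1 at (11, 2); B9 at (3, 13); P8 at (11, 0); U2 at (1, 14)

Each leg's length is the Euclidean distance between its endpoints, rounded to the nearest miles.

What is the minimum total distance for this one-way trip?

There are 5! = 120 possible orderings.
DC → G4 → H1 → B9 → P8 → U2: 8+4+14+15+17 = 58
DC → G4 → H1 → B9 → U2 → P8: 8+4+14+2+17 = 45
DC → G4 → H1 → P8 → B9 → U2: 8+4+2+15+2 = 31
DC → G4 → H1 → P8 → U2 → B9: 8+4+2+17+2 = 33
DC → G4 → H1 → U2 → B9 → P8: 8+4+16+2+15 = 45
DC → G4 → H1 → U2 → P8 → B9: 8+4+16+17+15 = 60
DC → G4 → B9 → H1 → P8 → U2: 8+9+14+2+17 = 50
DC → G4 → B9 → H1 → U2 → P8: 8+9+14+16+17 = 64
DC → G4 → B9 → P8 → H1 → U2: 8+9+15+2+16 = 50
DC → G4 → B9 → P8 → U2 → H1: 8+9+15+17+16 = 65
DC → G4 → B9 → U2 → H1 → P8: 8+9+2+16+2 = 37
DC → G4 → B9 → U2 → P8 → H1: 8+9+2+17+2 = 38
DC → G4 → P8 → H1 → B9 → U2: 8+6+2+14+2 = 32
DC → G4 → P8 → H1 → U2 → B9: 8+6+2+16+2 = 34
… (106 more)
DC → H1 → P8 → G4 → B9 → U2: 10+2+6+9+2 = 29  ← best
The minimum is 29.
One shortest path: DC → H1 → P8 → G4 → B9 → U2.

Shortest open route: 29 miles.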